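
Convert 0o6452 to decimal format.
Convert 0o6452 (octal) → 6×512 + 4×64 + 5×8 + 2 = 3370 (decimal)
3370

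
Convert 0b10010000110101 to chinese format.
Convert 0b10010000110101 (binary) → 8192 + 1024 + 32 + 16 + 4 + 1 = 9269 (decimal)
Convert 9269 (decimal) → 9269 = 9×1000 + 2×100 + 6×10 + 9 → 九千二百六十九 (Chinese numeral)
九千二百六十九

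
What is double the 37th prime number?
The 37th prime number = 157
Compute 157 × 2 = 314
314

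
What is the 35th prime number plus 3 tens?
The 35th prime number = 149
Convert 3 tens (place-value notation) → 3×10 = 30 (decimal)
Compute 149 + 30 = 179
179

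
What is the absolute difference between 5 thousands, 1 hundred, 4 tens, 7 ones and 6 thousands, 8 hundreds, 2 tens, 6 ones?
Convert 5 thousands, 1 hundred, 4 tens, 7 ones (place-value notation) → 5×1000 + 1×100 + 4×10 + 7 = 5147 (decimal)
Convert 6 thousands, 8 hundreds, 2 tens, 6 ones (place-value notation) → 6×1000 + 8×100 + 2×10 + 6 = 6826 (decimal)
Compute |5147 - 6826| = 1679
1679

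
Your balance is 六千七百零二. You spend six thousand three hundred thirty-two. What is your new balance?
Convert 六千七百零二 (Chinese numeral) → 6×1000 + 7×100 + 2 = 6702 (decimal)
Convert six thousand three hundred thirty-two (English words) → 6×1000 + 3×100 + 32 = 6332 (decimal)
Compute 6702 - 6332 = 370
370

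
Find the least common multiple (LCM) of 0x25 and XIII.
Convert 0x25 (hexadecimal) → 2×16 + 5 = 37 (decimal)
Convert XIII (Roman numeral) → 10 + 1 + 1 + 1 = 13 (decimal)
Compute lcm(37, 13) = 481
481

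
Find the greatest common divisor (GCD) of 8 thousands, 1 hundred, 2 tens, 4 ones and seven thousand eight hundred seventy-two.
Convert 8 thousands, 1 hundred, 2 tens, 4 ones (place-value notation) → 8×1000 + 1×100 + 2×10 + 4 = 8124 (decimal)
Convert seven thousand eight hundred seventy-two (English words) → 7×1000 + 8×100 + 72 = 7872 (decimal)
Compute gcd(8124, 7872) = 12
12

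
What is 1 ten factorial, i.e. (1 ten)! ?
Convert 1 ten (place-value notation) → 1×10 = 10 (decimal)
Compute 10! = 3628800
3628800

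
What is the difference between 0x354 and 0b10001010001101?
Convert 0x354 (hexadecimal) → 3×256 + 5×16 + 4 = 852 (decimal)
Convert 0b10001010001101 (binary) → 8192 + 512 + 128 + 8 + 4 + 1 = 8845 (decimal)
Difference: |852 - 8845| = 7993
7993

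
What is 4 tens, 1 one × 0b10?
Convert 4 tens, 1 one (place-value notation) → 4×10 + 1 = 41 (decimal)
Convert 0b10 (binary) → 2 (decimal)
Compute 41 × 2 = 82
82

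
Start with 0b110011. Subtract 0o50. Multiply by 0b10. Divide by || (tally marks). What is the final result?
Convert 0b110011 (binary) → 32 + 16 + 2 + 1 = 51 (decimal)
Start: 51
Convert 0o50 (octal) → 5×8 = 40 (decimal)
51 - 40 = 11
Convert 0b10 (binary) → 2 (decimal)
11 × 2 = 22
Convert || (tally marks) → 2 (decimal)
22 ÷ 2 = 11
11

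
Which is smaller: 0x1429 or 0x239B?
Convert 0x1429 (hexadecimal) → 1×4096 + 4×256 + 2×16 + 9 = 5161 (decimal)
Convert 0x239B (hexadecimal) → 2×4096 + 3×256 + 9×16 + 11 = 9115 (decimal)
Compare 5161 vs 9115: smaller = 5161
5161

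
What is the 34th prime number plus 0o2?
The 34th prime number = 139
Convert 0o2 (octal) → 2 (decimal)
Compute 139 + 2 = 141
141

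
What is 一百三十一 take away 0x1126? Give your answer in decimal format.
Convert 一百三十一 (Chinese numeral) → 1×100 + 3×10 + 1 = 131 (decimal)
Convert 0x1126 (hexadecimal) → 1×4096 + 1×256 + 2×16 + 6 = 4390 (decimal)
Compute 131 - 4390 = -4259
-4259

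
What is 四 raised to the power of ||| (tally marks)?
Convert 四 (Chinese numeral) → 4 (decimal)
Convert ||| (tally marks) → 3 (decimal)
Compute 4 ^ 3 = 64
64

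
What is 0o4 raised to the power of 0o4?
Convert 0o4 (octal) → 4 (decimal)
Convert 0o4 (octal) → 4 (decimal)
Compute 4 ^ 4 = 256
256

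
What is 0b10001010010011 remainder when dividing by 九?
Convert 0b10001010010011 (binary) → 8192 + 512 + 128 + 16 + 2 + 1 = 8851 (decimal)
Convert 九 (Chinese numeral) → 9 (decimal)
Compute 8851 mod 9 = 4
4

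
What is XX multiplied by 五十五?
Convert XX (Roman numeral) → 10 + 10 = 20 (decimal)
Convert 五十五 (Chinese numeral) → 5×10 + 5 = 55 (decimal)
Compute 20 × 55 = 1100
1100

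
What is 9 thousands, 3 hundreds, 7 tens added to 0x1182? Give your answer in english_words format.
Convert 9 thousands, 3 hundreds, 7 tens (place-value notation) → 9×1000 + 3×100 + 7×10 = 9370 (decimal)
Convert 0x1182 (hexadecimal) → 1×4096 + 1×256 + 8×16 + 2 = 4482 (decimal)
Compute 9370 + 4482 = 13852
Convert 13852 (decimal) → 13852 = 13×1000 + 8×100 + 52 → thirteen thousand eight hundred fifty-two (English words)
thirteen thousand eight hundred fifty-two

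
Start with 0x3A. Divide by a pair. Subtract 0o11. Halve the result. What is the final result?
Convert 0x3A (hexadecimal) → 3×16 + 10 = 58 (decimal)
Start: 58
Convert a pair (colloquial) → 2 (decimal)
58 ÷ 2 = 29
Convert 0o11 (octal) → 1×8 + 1 = 9 (decimal)
29 - 9 = 20
20 ÷ 2 = 10
10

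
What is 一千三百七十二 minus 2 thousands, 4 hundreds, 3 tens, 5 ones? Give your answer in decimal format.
Convert 一千三百七十二 (Chinese numeral) → 1×1000 + 3×100 + 7×10 + 2 = 1372 (decimal)
Convert 2 thousands, 4 hundreds, 3 tens, 5 ones (place-value notation) → 2×1000 + 4×100 + 3×10 + 5 = 2435 (decimal)
Compute 1372 - 2435 = -1063
-1063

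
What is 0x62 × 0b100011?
Convert 0x62 (hexadecimal) → 6×16 + 2 = 98 (decimal)
Convert 0b100011 (binary) → 32 + 2 + 1 = 35 (decimal)
Compute 98 × 35 = 3430
3430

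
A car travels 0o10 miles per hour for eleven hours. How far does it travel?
Convert 0o10 (octal) → 1×8 = 8 (decimal)
Convert eleven (English words) → 11 (decimal)
Compute 8 × 11 = 88
88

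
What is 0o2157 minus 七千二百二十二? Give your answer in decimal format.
Convert 0o2157 (octal) → 2×512 + 1×64 + 5×8 + 7 = 1135 (decimal)
Convert 七千二百二十二 (Chinese numeral) → 7×1000 + 2×100 + 2×10 + 2 = 7222 (decimal)
Compute 1135 - 7222 = -6087
-6087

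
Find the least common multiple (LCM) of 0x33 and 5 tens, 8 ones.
Convert 0x33 (hexadecimal) → 3×16 + 3 = 51 (decimal)
Convert 5 tens, 8 ones (place-value notation) → 5×10 + 8 = 58 (decimal)
Compute lcm(51, 58) = 2958
2958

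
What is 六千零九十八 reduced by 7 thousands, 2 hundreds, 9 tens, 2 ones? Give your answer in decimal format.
Convert 六千零九十八 (Chinese numeral) → 6×1000 + 9×10 + 8 = 6098 (decimal)
Convert 7 thousands, 2 hundreds, 9 tens, 2 ones (place-value notation) → 7×1000 + 2×100 + 9×10 + 2 = 7292 (decimal)
Compute 6098 - 7292 = -1194
-1194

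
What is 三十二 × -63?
Convert 三十二 (Chinese numeral) → 3×10 + 2 = 32 (decimal)
Compute 32 × -63 = -2016
-2016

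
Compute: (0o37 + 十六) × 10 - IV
Convert 0o37 (octal) → 3×8 + 7 = 31 (decimal)
Convert 十六 (Chinese numeral) → 1×10 + 6 = 16 (decimal)
Convert IV (Roman numeral) → 4 (decimal)
Expression in decimal: (31 + 16) × 10 - 4
Parentheses first: 31 + 16 = 47
Multiply: 47 × 10 = 470
Subtract: 470 - 4 = 466
466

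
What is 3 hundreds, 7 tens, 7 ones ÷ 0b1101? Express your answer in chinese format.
Convert 3 hundreds, 7 tens, 7 ones (place-value notation) → 3×100 + 7×10 + 7 = 377 (decimal)
Convert 0b1101 (binary) → 8 + 4 + 1 = 13 (decimal)
Compute 377 ÷ 13 = 29
Convert 29 (decimal) → 29 = 2×10 + 9 → 二十九 (Chinese numeral)
二十九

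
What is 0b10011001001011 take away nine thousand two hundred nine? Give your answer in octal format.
Convert 0b10011001001011 (binary) → 8192 + 1024 + 512 + 64 + 8 + 2 + 1 = 9803 (decimal)
Convert nine thousand two hundred nine (English words) → 9×1000 + 2×100 + 9 = 9209 (decimal)
Compute 9803 - 9209 = 594
Convert 594 (decimal) → 594 = 1×512 + 1×64 + 2×8 + 2 → 0o1122 (octal)
0o1122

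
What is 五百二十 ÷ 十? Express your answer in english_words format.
Convert 五百二十 (Chinese numeral) → 5×100 + 2×10 = 520 (decimal)
Convert 十 (Chinese numeral) → 1×10 = 10 (decimal)
Compute 520 ÷ 10 = 52
Convert 52 (decimal) → fifty-two (English words)
fifty-two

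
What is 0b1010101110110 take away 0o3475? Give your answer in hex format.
Convert 0b1010101110110 (binary) → 4096 + 1024 + 256 + 64 + 32 + 16 + 4 + 2 = 5494 (decimal)
Convert 0o3475 (octal) → 3×512 + 4×64 + 7×8 + 5 = 1853 (decimal)
Compute 5494 - 1853 = 3641
Convert 3641 (decimal) → 3641 = 14×256 + 3×16 + 9 → 0xE39 (hexadecimal)
0xE39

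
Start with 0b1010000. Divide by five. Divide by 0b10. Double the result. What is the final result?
Convert 0b1010000 (binary) → 64 + 16 = 80 (decimal)
Start: 80
Convert five (English words) → 5 (decimal)
80 ÷ 5 = 16
Convert 0b10 (binary) → 2 (decimal)
16 ÷ 2 = 8
8 × 2 = 16
16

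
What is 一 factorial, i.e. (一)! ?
Convert 一 (Chinese numeral) → 1 (decimal)
Compute 1! = 1
1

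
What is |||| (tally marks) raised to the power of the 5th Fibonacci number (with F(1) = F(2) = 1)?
Convert |||| (tally marks) → 4 (decimal)
Convert the 5th Fibonacci number (with F(1) = F(2) = 1) (Fibonacci index) → 1, 1, 2, 3, 5 → 5 (decimal)
Compute 4 ^ 5 = 1024
1024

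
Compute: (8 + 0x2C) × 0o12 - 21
Convert 0x2C (hexadecimal) → 2×16 + 12 = 44 (decimal)
Convert 0o12 (octal) → 1×8 + 2 = 10 (decimal)
Expression in decimal: (8 + 44) × 10 - 21
Parentheses first: 8 + 44 = 52
Multiply: 52 × 10 = 520
Subtract: 520 - 21 = 499
499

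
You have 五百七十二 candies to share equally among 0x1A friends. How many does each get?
Convert 五百七十二 (Chinese numeral) → 5×100 + 7×10 + 2 = 572 (decimal)
Convert 0x1A (hexadecimal) → 1×16 + 10 = 26 (decimal)
Compute 572 ÷ 26 = 22
22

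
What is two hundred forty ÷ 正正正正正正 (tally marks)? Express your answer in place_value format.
Convert two hundred forty (English words) → 2×100 + 40 = 240 (decimal)
Convert 正正正正正正 (tally marks) → 5 + 5 + 5 + 5 + 5 + 5 = 30 (decimal)
Compute 240 ÷ 30 = 8
Convert 8 (decimal) → 8 ones (place-value notation)
8 ones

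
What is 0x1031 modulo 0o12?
Convert 0x1031 (hexadecimal) → 1×4096 + 3×16 + 1 = 4145 (decimal)
Convert 0o12 (octal) → 1×8 + 2 = 10 (decimal)
Compute 4145 mod 10 = 5
5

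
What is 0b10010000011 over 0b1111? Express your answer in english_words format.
Convert 0b10010000011 (binary) → 1024 + 128 + 2 + 1 = 1155 (decimal)
Convert 0b1111 (binary) → 8 + 4 + 2 + 1 = 15 (decimal)
Compute 1155 ÷ 15 = 77
Convert 77 (decimal) → seventy-seven (English words)
seventy-seven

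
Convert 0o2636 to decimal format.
Convert 0o2636 (octal) → 2×512 + 6×64 + 3×8 + 6 = 1438 (decimal)
1438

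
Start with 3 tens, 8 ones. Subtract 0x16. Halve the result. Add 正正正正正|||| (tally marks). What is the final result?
Convert 3 tens, 8 ones (place-value notation) → 3×10 + 8 = 38 (decimal)
Start: 38
Convert 0x16 (hexadecimal) → 1×16 + 6 = 22 (decimal)
38 - 22 = 16
16 ÷ 2 = 8
Convert 正正正正正|||| (tally marks) → 5 + 5 + 5 + 5 + 5 + 4 = 29 (decimal)
8 + 29 = 37
37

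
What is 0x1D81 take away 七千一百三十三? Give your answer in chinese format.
Convert 0x1D81 (hexadecimal) → 1×4096 + 13×256 + 8×16 + 1 = 7553 (decimal)
Convert 七千一百三十三 (Chinese numeral) → 7×1000 + 1×100 + 3×10 + 3 = 7133 (decimal)
Compute 7553 - 7133 = 420
Convert 420 (decimal) → 420 = 4×100 + 2×10 → 四百二十 (Chinese numeral)
四百二十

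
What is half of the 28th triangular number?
The 28th triangular number = 28×29/2 = 406
Compute 406 ÷ 2 = 203
203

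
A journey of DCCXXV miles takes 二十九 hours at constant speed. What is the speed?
Convert DCCXXV (Roman numeral) → 500 + 100 + 100 + 10 + 10 + 5 = 725 (decimal)
Convert 二十九 (Chinese numeral) → 2×10 + 9 = 29 (decimal)
Compute 725 ÷ 29 = 25
25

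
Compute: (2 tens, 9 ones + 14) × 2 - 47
Convert 2 tens, 9 ones (place-value notation) → 2×10 + 9 = 29 (decimal)
Expression in decimal: (29 + 14) × 2 - 47
Parentheses first: 29 + 14 = 43
Multiply: 43 × 2 = 86
Subtract: 86 - 47 = 39
39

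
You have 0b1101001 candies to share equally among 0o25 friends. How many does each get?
Convert 0b1101001 (binary) → 64 + 32 + 8 + 1 = 105 (decimal)
Convert 0o25 (octal) → 2×8 + 5 = 21 (decimal)
Compute 105 ÷ 21 = 5
5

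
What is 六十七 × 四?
Convert 六十七 (Chinese numeral) → 6×10 + 7 = 67 (decimal)
Convert 四 (Chinese numeral) → 4 (decimal)
Compute 67 × 4 = 268
268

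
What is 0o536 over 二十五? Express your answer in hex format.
Convert 0o536 (octal) → 5×64 + 3×8 + 6 = 350 (decimal)
Convert 二十五 (Chinese numeral) → 2×10 + 5 = 25 (decimal)
Compute 350 ÷ 25 = 14
Convert 14 (decimal) → 0xE (hexadecimal)
0xE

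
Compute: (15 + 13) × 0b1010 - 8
Convert 0b1010 (binary) → 8 + 2 = 10 (decimal)
Expression in decimal: (15 + 13) × 10 - 8
Parentheses first: 15 + 13 = 28
Multiply: 28 × 10 = 280
Subtract: 280 - 8 = 272
272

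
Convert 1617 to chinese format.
Convert 1617 (decimal) → 1617 = 1×1000 + 6×100 + 1×10 + 7 → 一千六百一十七 (Chinese numeral)
一千六百一十七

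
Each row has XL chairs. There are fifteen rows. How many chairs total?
Convert XL (Roman numeral) → 40 (decimal)
Convert fifteen (English words) → 15 (decimal)
Compute 40 × 15 = 600
600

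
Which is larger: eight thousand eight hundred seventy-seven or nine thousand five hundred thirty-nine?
Convert eight thousand eight hundred seventy-seven (English words) → 8×1000 + 8×100 + 77 = 8877 (decimal)
Convert nine thousand five hundred thirty-nine (English words) → 9×1000 + 5×100 + 39 = 9539 (decimal)
Compare 8877 vs 9539: larger = 9539
9539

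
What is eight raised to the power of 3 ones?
Convert eight (English words) → 8 (decimal)
Convert 3 ones (place-value notation) → 3 (decimal)
Compute 8 ^ 3 = 512
512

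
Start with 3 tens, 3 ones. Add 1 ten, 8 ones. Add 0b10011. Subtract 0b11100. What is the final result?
Convert 3 tens, 3 ones (place-value notation) → 3×10 + 3 = 33 (decimal)
Start: 33
Convert 1 ten, 8 ones (place-value notation) → 1×10 + 8 = 18 (decimal)
33 + 18 = 51
Convert 0b10011 (binary) → 16 + 2 + 1 = 19 (decimal)
51 + 19 = 70
Convert 0b11100 (binary) → 16 + 8 + 4 = 28 (decimal)
70 - 28 = 42
42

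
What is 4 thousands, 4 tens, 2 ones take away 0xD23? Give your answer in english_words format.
Convert 4 thousands, 4 tens, 2 ones (place-value notation) → 4×1000 + 4×10 + 2 = 4042 (decimal)
Convert 0xD23 (hexadecimal) → 13×256 + 2×16 + 3 = 3363 (decimal)
Compute 4042 - 3363 = 679
Convert 679 (decimal) → 679 = 6×100 + 79 → six hundred seventy-nine (English words)
six hundred seventy-nine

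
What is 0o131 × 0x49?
Convert 0o131 (octal) → 1×64 + 3×8 + 1 = 89 (decimal)
Convert 0x49 (hexadecimal) → 4×16 + 9 = 73 (decimal)
Compute 89 × 73 = 6497
6497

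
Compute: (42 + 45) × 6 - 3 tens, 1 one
Convert 3 tens, 1 one (place-value notation) → 3×10 + 1 = 31 (decimal)
Expression in decimal: (42 + 45) × 6 - 31
Parentheses first: 42 + 45 = 87
Multiply: 87 × 6 = 522
Subtract: 522 - 31 = 491
491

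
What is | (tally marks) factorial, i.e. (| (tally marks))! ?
Convert | (tally marks) → 1 (decimal)
Compute 1! = 1
1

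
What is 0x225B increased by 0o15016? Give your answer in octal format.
Convert 0x225B (hexadecimal) → 2×4096 + 2×256 + 5×16 + 11 = 8795 (decimal)
Convert 0o15016 (octal) → 1×4096 + 5×512 + 1×8 + 6 = 6670 (decimal)
Compute 8795 + 6670 = 15465
Convert 15465 (decimal) → 15465 = 3×4096 + 6×512 + 1×64 + 5×8 + 1 → 0o36151 (octal)
0o36151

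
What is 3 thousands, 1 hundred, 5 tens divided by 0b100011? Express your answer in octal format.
Convert 3 thousands, 1 hundred, 5 tens (place-value notation) → 3×1000 + 1×100 + 5×10 = 3150 (decimal)
Convert 0b100011 (binary) → 32 + 2 + 1 = 35 (decimal)
Compute 3150 ÷ 35 = 90
Convert 90 (decimal) → 90 = 1×64 + 3×8 + 2 → 0o132 (octal)
0o132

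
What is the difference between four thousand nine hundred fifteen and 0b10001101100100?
Convert four thousand nine hundred fifteen (English words) → 4×1000 + 9×100 + 15 = 4915 (decimal)
Convert 0b10001101100100 (binary) → 8192 + 512 + 256 + 64 + 32 + 4 = 9060 (decimal)
Difference: |4915 - 9060| = 4145
4145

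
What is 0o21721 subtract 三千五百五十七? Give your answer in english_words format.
Convert 0o21721 (octal) → 2×4096 + 1×512 + 7×64 + 2×8 + 1 = 9169 (decimal)
Convert 三千五百五十七 (Chinese numeral) → 3×1000 + 5×100 + 5×10 + 7 = 3557 (decimal)
Compute 9169 - 3557 = 5612
Convert 5612 (decimal) → 5612 = 5×1000 + 6×100 + 12 → five thousand six hundred twelve (English words)
five thousand six hundred twelve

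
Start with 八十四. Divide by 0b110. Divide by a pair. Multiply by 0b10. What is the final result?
Convert 八十四 (Chinese numeral) → 8×10 + 4 = 84 (decimal)
Start: 84
Convert 0b110 (binary) → 4 + 2 = 6 (decimal)
84 ÷ 6 = 14
Convert a pair (colloquial) → 2 (decimal)
14 ÷ 2 = 7
Convert 0b10 (binary) → 2 (decimal)
7 × 2 = 14
14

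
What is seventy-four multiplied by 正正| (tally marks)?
Convert seventy-four (English words) → 74 (decimal)
Convert 正正| (tally marks) → 5 + 5 + 1 = 11 (decimal)
Compute 74 × 11 = 814
814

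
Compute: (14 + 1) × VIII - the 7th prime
Convert VIII (Roman numeral) → 5 + 1 + 1 + 1 = 8 (decimal)
Convert the 7th prime (prime index) → 17 (decimal)
Expression in decimal: (14 + 1) × 8 - 17
Parentheses first: 14 + 1 = 15
Multiply: 15 × 8 = 120
Subtract: 120 - 17 = 103
103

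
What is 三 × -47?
Convert 三 (Chinese numeral) → 3 (decimal)
Compute 3 × -47 = -141
-141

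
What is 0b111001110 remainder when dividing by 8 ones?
Convert 0b111001110 (binary) → 256 + 128 + 64 + 8 + 4 + 2 = 462 (decimal)
Convert 8 ones (place-value notation) → 8 (decimal)
Compute 462 mod 8 = 6
6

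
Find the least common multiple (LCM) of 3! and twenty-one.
Convert 3! (factorial) → 6 (decimal)
Convert twenty-one (English words) → 21 (decimal)
Compute lcm(6, 21) = 42
42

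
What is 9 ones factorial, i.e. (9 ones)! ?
Convert 9 ones (place-value notation) → 9 (decimal)
Compute 9! = 362880
362880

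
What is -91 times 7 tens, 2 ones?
Convert 7 tens, 2 ones (place-value notation) → 7×10 + 2 = 72 (decimal)
Compute -91 × 72 = -6552
-6552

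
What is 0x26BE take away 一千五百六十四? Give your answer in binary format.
Convert 0x26BE (hexadecimal) → 2×4096 + 6×256 + 11×16 + 14 = 9918 (decimal)
Convert 一千五百六十四 (Chinese numeral) → 1×1000 + 5×100 + 6×10 + 4 = 1564 (decimal)
Compute 9918 - 1564 = 8354
Convert 8354 (decimal) → 8354 = 8192 + 128 + 32 + 2 → 0b10000010100010 (binary)
0b10000010100010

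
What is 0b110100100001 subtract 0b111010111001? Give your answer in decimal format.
Convert 0b110100100001 (binary) → 2048 + 1024 + 256 + 32 + 1 = 3361 (decimal)
Convert 0b111010111001 (binary) → 2048 + 1024 + 512 + 128 + 32 + 16 + 8 + 1 = 3769 (decimal)
Compute 3361 - 3769 = -408
-408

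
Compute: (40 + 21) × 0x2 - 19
Convert 0x2 (hexadecimal) → 2 (decimal)
Expression in decimal: (40 + 21) × 2 - 19
Parentheses first: 40 + 21 = 61
Multiply: 61 × 2 = 122
Subtract: 122 - 19 = 103
103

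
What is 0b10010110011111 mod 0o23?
Convert 0b10010110011111 (binary) → 8192 + 1024 + 256 + 128 + 16 + 8 + 4 + 2 + 1 = 9631 (decimal)
Convert 0o23 (octal) → 2×8 + 3 = 19 (decimal)
Compute 9631 mod 19 = 17
17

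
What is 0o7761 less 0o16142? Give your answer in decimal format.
Convert 0o7761 (octal) → 7×512 + 7×64 + 6×8 + 1 = 4081 (decimal)
Convert 0o16142 (octal) → 1×4096 + 6×512 + 1×64 + 4×8 + 2 = 7266 (decimal)
Compute 4081 - 7266 = -3185
-3185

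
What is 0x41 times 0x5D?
Convert 0x41 (hexadecimal) → 4×16 + 1 = 65 (decimal)
Convert 0x5D (hexadecimal) → 5×16 + 13 = 93 (decimal)
Compute 65 × 93 = 6045
6045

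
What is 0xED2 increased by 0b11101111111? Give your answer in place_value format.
Convert 0xED2 (hexadecimal) → 14×256 + 13×16 + 2 = 3794 (decimal)
Convert 0b11101111111 (binary) → 1024 + 512 + 256 + 64 + 32 + 16 + 8 + 4 + 2 + 1 = 1919 (decimal)
Compute 3794 + 1919 = 5713
Convert 5713 (decimal) → 5713 = 5×1000 + 7×100 + 1×10 + 3 → 5 thousands, 7 hundreds, 1 ten, 3 ones (place-value notation)
5 thousands, 7 hundreds, 1 ten, 3 ones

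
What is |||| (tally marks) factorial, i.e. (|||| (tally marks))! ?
Convert |||| (tally marks) → 4 (decimal)
Compute 4! = 24
24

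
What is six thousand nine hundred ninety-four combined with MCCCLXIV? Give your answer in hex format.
Convert six thousand nine hundred ninety-four (English words) → 6×1000 + 9×100 + 94 = 6994 (decimal)
Convert MCCCLXIV (Roman numeral) → 1000 + 100 + 100 + 100 + 50 + 10 + 4 = 1364 (decimal)
Compute 6994 + 1364 = 8358
Convert 8358 (decimal) → 8358 = 2×4096 + 10×16 + 6 → 0x20A6 (hexadecimal)
0x20A6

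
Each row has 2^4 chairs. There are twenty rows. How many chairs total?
Convert 2^4 (power) → 16 (decimal)
Convert twenty (English words) → 20 (decimal)
Compute 16 × 20 = 320
320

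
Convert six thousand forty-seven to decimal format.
Convert six thousand forty-seven (English words) → 6×1000 + 47 = 6047 (decimal)
6047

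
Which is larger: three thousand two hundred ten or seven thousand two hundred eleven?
Convert three thousand two hundred ten (English words) → 3×1000 + 2×100 + 10 = 3210 (decimal)
Convert seven thousand two hundred eleven (English words) → 7×1000 + 2×100 + 11 = 7211 (decimal)
Compare 3210 vs 7211: larger = 7211
7211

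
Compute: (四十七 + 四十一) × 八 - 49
Convert 四十七 (Chinese numeral) → 4×10 + 7 = 47 (decimal)
Convert 四十一 (Chinese numeral) → 4×10 + 1 = 41 (decimal)
Convert 八 (Chinese numeral) → 8 (decimal)
Expression in decimal: (47 + 41) × 8 - 49
Parentheses first: 47 + 41 = 88
Multiply: 88 × 8 = 704
Subtract: 704 - 49 = 655
655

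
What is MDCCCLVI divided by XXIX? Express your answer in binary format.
Convert MDCCCLVI (Roman numeral) → 1000 + 500 + 100 + 100 + 100 + 50 + 5 + 1 = 1856 (decimal)
Convert XXIX (Roman numeral) → 10 + 10 + 9 = 29 (decimal)
Compute 1856 ÷ 29 = 64
Convert 64 (decimal) → 0b1000000 (binary)
0b1000000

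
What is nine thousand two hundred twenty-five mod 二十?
Convert nine thousand two hundred twenty-five (English words) → 9×1000 + 2×100 + 25 = 9225 (decimal)
Convert 二十 (Chinese numeral) → 2×10 = 20 (decimal)
Compute 9225 mod 20 = 5
5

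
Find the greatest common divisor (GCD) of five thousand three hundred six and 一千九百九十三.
Convert five thousand three hundred six (English words) → 5×1000 + 3×100 + 6 = 5306 (decimal)
Convert 一千九百九十三 (Chinese numeral) → 1×1000 + 9×100 + 9×10 + 3 = 1993 (decimal)
Compute gcd(5306, 1993) = 1
1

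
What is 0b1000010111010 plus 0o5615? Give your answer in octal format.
Convert 0b1000010111010 (binary) → 4096 + 128 + 32 + 16 + 8 + 2 = 4282 (decimal)
Convert 0o5615 (octal) → 5×512 + 6×64 + 1×8 + 5 = 2957 (decimal)
Compute 4282 + 2957 = 7239
Convert 7239 (decimal) → 7239 = 1×4096 + 6×512 + 1×64 + 7 → 0o16107 (octal)
0o16107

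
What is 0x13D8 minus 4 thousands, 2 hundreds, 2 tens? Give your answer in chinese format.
Convert 0x13D8 (hexadecimal) → 1×4096 + 3×256 + 13×16 + 8 = 5080 (decimal)
Convert 4 thousands, 2 hundreds, 2 tens (place-value notation) → 4×1000 + 2×100 + 2×10 = 4220 (decimal)
Compute 5080 - 4220 = 860
Convert 860 (decimal) → 860 = 8×100 + 6×10 → 八百六十 (Chinese numeral)
八百六十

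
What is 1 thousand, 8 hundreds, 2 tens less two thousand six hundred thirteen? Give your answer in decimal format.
Convert 1 thousand, 8 hundreds, 2 tens (place-value notation) → 1×1000 + 8×100 + 2×10 = 1820 (decimal)
Convert two thousand six hundred thirteen (English words) → 2×1000 + 6×100 + 13 = 2613 (decimal)
Compute 1820 - 2613 = -793
-793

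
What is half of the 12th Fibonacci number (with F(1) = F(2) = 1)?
The 12th Fibonacci number (with F(1) = F(2) = 1): 1, 1, 2, 3, 5, 8, 13, 21, 34, 55, 89, 144 → 144
Compute 144 ÷ 2 = 72
72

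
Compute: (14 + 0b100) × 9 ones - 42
Convert 0b100 (binary) → 4 (decimal)
Convert 9 ones (place-value notation) → 9 (decimal)
Expression in decimal: (14 + 4) × 9 - 42
Parentheses first: 14 + 4 = 18
Multiply: 18 × 9 = 162
Subtract: 162 - 42 = 120
120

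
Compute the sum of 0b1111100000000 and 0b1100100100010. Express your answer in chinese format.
Convert 0b1111100000000 (binary) → 4096 + 2048 + 1024 + 512 + 256 = 7936 (decimal)
Convert 0b1100100100010 (binary) → 4096 + 2048 + 256 + 32 + 2 = 6434 (decimal)
Compute 7936 + 6434 = 14370
Convert 14370 (decimal) → 14370 = 1×10000 + 4×1000 + 3×100 + 7×10 → 一万四千三百七十 (Chinese numeral)
一万四千三百七十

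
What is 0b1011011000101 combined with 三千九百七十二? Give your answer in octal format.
Convert 0b1011011000101 (binary) → 4096 + 1024 + 512 + 128 + 64 + 4 + 1 = 5829 (decimal)
Convert 三千九百七十二 (Chinese numeral) → 3×1000 + 9×100 + 7×10 + 2 = 3972 (decimal)
Compute 5829 + 3972 = 9801
Convert 9801 (decimal) → 9801 = 2×4096 + 3×512 + 1×64 + 1×8 + 1 → 0o23111 (octal)
0o23111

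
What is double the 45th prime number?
The 45th prime number = 197
Compute 197 × 2 = 394
394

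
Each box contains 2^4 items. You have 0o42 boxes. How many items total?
Convert 2^4 (power) → 16 (decimal)
Convert 0o42 (octal) → 4×8 + 2 = 34 (decimal)
Compute 16 × 34 = 544
544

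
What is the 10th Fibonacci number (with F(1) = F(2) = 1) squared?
The 10th Fibonacci number (with F(1) = F(2) = 1): 1, 1, 2, 3, 5, 8, 13, 21, 34, 55 → 55
Compute 55² = 55 × 55 = 3025
3025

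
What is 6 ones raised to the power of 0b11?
Convert 6 ones (place-value notation) → 6 (decimal)
Convert 0b11 (binary) → 2 + 1 = 3 (decimal)
Compute 6 ^ 3 = 216
216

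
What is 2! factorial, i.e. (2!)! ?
Convert 2! (factorial) → 2 (decimal)
Compute 2! = 2
2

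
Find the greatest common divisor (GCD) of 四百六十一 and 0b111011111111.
Convert 四百六十一 (Chinese numeral) → 4×100 + 6×10 + 1 = 461 (decimal)
Convert 0b111011111111 (binary) → 2048 + 1024 + 512 + 128 + 64 + 32 + 16 + 8 + 4 + 2 + 1 = 3839 (decimal)
Compute gcd(461, 3839) = 1
1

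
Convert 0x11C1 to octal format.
Convert 0x11C1 (hexadecimal) → 1×4096 + 1×256 + 12×16 + 1 = 4545 (decimal)
Convert 4545 (decimal) → 4545 = 1×4096 + 7×64 + 1 → 0o10701 (octal)
0o10701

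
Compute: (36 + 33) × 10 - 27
Parentheses first: 36 + 33 = 69
Multiply: 69 × 10 = 690
Subtract: 690 - 27 = 663
663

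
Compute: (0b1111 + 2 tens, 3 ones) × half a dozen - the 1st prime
Convert 0b1111 (binary) → 8 + 4 + 2 + 1 = 15 (decimal)
Convert 2 tens, 3 ones (place-value notation) → 2×10 + 3 = 23 (decimal)
Convert half a dozen (colloquial) → 6 (decimal)
Convert the 1st prime (prime index) → 2 (decimal)
Expression in decimal: (15 + 23) × 6 - 2
Parentheses first: 15 + 23 = 38
Multiply: 38 × 6 = 228
Subtract: 228 - 2 = 226
226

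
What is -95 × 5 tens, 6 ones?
Convert 5 tens, 6 ones (place-value notation) → 5×10 + 6 = 56 (decimal)
Compute -95 × 56 = -5320
-5320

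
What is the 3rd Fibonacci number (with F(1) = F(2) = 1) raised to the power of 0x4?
Convert the 3rd Fibonacci number (with F(1) = F(2) = 1) (Fibonacci index) → 1, 1, 2 → 2 (decimal)
Convert 0x4 (hexadecimal) → 4 (decimal)
Compute 2 ^ 4 = 16
16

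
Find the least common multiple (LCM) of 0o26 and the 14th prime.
Convert 0o26 (octal) → 2×8 + 6 = 22 (decimal)
Convert the 14th prime (prime index) → 43 (decimal)
Compute lcm(22, 43) = 946
946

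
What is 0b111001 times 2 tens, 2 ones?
Convert 0b111001 (binary) → 32 + 16 + 8 + 1 = 57 (decimal)
Convert 2 tens, 2 ones (place-value notation) → 2×10 + 2 = 22 (decimal)
Compute 57 × 22 = 1254
1254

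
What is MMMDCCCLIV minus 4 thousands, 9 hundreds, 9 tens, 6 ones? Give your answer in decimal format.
Convert MMMDCCCLIV (Roman numeral) → 1000 + 1000 + 1000 + 500 + 100 + 100 + 100 + 50 + 4 = 3854 (decimal)
Convert 4 thousands, 9 hundreds, 9 tens, 6 ones (place-value notation) → 4×1000 + 9×100 + 9×10 + 6 = 4996 (decimal)
Compute 3854 - 4996 = -1142
-1142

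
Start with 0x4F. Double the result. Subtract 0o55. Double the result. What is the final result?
Convert 0x4F (hexadecimal) → 4×16 + 15 = 79 (decimal)
Start: 79
79 × 2 = 158
Convert 0o55 (octal) → 5×8 + 5 = 45 (decimal)
158 - 45 = 113
113 × 2 = 226
226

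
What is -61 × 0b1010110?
Convert 0b1010110 (binary) → 64 + 16 + 4 + 2 = 86 (decimal)
Compute -61 × 86 = -5246
-5246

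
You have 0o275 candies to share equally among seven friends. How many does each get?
Convert 0o275 (octal) → 2×64 + 7×8 + 5 = 189 (decimal)
Convert seven (English words) → 7 (decimal)
Compute 189 ÷ 7 = 27
27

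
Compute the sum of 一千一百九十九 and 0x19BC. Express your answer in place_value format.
Convert 一千一百九十九 (Chinese numeral) → 1×1000 + 1×100 + 9×10 + 9 = 1199 (decimal)
Convert 0x19BC (hexadecimal) → 1×4096 + 9×256 + 11×16 + 12 = 6588 (decimal)
Compute 1199 + 6588 = 7787
Convert 7787 (decimal) → 7787 = 7×1000 + 7×100 + 8×10 + 7 → 7 thousands, 7 hundreds, 8 tens, 7 ones (place-value notation)
7 thousands, 7 hundreds, 8 tens, 7 ones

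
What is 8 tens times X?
Convert 8 tens (place-value notation) → 8×10 = 80 (decimal)
Convert X (Roman numeral) → 10 (decimal)
Compute 80 × 10 = 800
800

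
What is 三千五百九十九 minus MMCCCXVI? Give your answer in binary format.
Convert 三千五百九十九 (Chinese numeral) → 3×1000 + 5×100 + 9×10 + 9 = 3599 (decimal)
Convert MMCCCXVI (Roman numeral) → 1000 + 1000 + 100 + 100 + 100 + 10 + 5 + 1 = 2316 (decimal)
Compute 3599 - 2316 = 1283
Convert 1283 (decimal) → 1283 = 1024 + 256 + 2 + 1 → 0b10100000011 (binary)
0b10100000011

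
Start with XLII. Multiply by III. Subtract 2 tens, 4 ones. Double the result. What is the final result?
Convert XLII (Roman numeral) → 40 + 1 + 1 = 42 (decimal)
Start: 42
Convert III (Roman numeral) → 1 + 1 + 1 = 3 (decimal)
42 × 3 = 126
Convert 2 tens, 4 ones (place-value notation) → 2×10 + 4 = 24 (decimal)
126 - 24 = 102
102 × 2 = 204
204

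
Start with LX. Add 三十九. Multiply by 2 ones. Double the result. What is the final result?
Convert LX (Roman numeral) → 50 + 10 = 60 (decimal)
Start: 60
Convert 三十九 (Chinese numeral) → 3×10 + 9 = 39 (decimal)
60 + 39 = 99
Convert 2 ones (place-value notation) → 2 (decimal)
99 × 2 = 198
198 × 2 = 396
396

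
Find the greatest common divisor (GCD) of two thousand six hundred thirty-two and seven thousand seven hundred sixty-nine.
Convert two thousand six hundred thirty-two (English words) → 2×1000 + 6×100 + 32 = 2632 (decimal)
Convert seven thousand seven hundred sixty-nine (English words) → 7×1000 + 7×100 + 69 = 7769 (decimal)
Compute gcd(2632, 7769) = 1
1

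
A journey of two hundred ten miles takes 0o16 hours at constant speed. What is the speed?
Convert two hundred ten (English words) → 2×100 + 10 = 210 (decimal)
Convert 0o16 (octal) → 1×8 + 6 = 14 (decimal)
Compute 210 ÷ 14 = 15
15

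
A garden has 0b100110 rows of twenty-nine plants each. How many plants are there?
Convert twenty-nine (English words) → 29 (decimal)
Convert 0b100110 (binary) → 32 + 4 + 2 = 38 (decimal)
Compute 29 × 38 = 1102
1102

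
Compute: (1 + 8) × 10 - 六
Convert 六 (Chinese numeral) → 6 (decimal)
Expression in decimal: (1 + 8) × 10 - 6
Parentheses first: 1 + 8 = 9
Multiply: 9 × 10 = 90
Subtract: 90 - 6 = 84
84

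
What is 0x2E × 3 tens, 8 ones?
Convert 0x2E (hexadecimal) → 2×16 + 14 = 46 (decimal)
Convert 3 tens, 8 ones (place-value notation) → 3×10 + 8 = 38 (decimal)
Compute 46 × 38 = 1748
1748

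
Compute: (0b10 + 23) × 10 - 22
Convert 0b10 (binary) → 2 (decimal)
Expression in decimal: (2 + 23) × 10 - 22
Parentheses first: 2 + 23 = 25
Multiply: 25 × 10 = 250
Subtract: 250 - 22 = 228
228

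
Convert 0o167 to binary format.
Convert 0o167 (octal) → 1×64 + 6×8 + 7 = 119 (decimal)
Convert 119 (decimal) → 119 = 64 + 32 + 16 + 4 + 2 + 1 → 0b1110111 (binary)
0b1110111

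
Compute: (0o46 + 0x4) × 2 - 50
Convert 0o46 (octal) → 4×8 + 6 = 38 (decimal)
Convert 0x4 (hexadecimal) → 4 (decimal)
Expression in decimal: (38 + 4) × 2 - 50
Parentheses first: 38 + 4 = 42
Multiply: 42 × 2 = 84
Subtract: 84 - 50 = 34
34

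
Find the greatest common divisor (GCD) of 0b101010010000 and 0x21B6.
Convert 0b101010010000 (binary) → 2048 + 512 + 128 + 16 = 2704 (decimal)
Convert 0x21B6 (hexadecimal) → 2×4096 + 1×256 + 11×16 + 6 = 8630 (decimal)
Compute gcd(2704, 8630) = 2
2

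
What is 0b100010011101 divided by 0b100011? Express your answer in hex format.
Convert 0b100010011101 (binary) → 2048 + 128 + 16 + 8 + 4 + 1 = 2205 (decimal)
Convert 0b100011 (binary) → 32 + 2 + 1 = 35 (decimal)
Compute 2205 ÷ 35 = 63
Convert 63 (decimal) → 63 = 3×16 + 15 → 0x3F (hexadecimal)
0x3F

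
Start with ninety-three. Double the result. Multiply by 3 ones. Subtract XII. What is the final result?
Convert ninety-three (English words) → 93 (decimal)
Start: 93
93 × 2 = 186
Convert 3 ones (place-value notation) → 3 (decimal)
186 × 3 = 558
Convert XII (Roman numeral) → 10 + 1 + 1 = 12 (decimal)
558 - 12 = 546
546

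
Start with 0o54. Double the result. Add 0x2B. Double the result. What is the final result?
Convert 0o54 (octal) → 5×8 + 4 = 44 (decimal)
Start: 44
44 × 2 = 88
Convert 0x2B (hexadecimal) → 2×16 + 11 = 43 (decimal)
88 + 43 = 131
131 × 2 = 262
262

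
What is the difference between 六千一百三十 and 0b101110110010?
Convert 六千一百三十 (Chinese numeral) → 6×1000 + 1×100 + 3×10 = 6130 (decimal)
Convert 0b101110110010 (binary) → 2048 + 512 + 256 + 128 + 32 + 16 + 2 = 2994 (decimal)
Difference: |6130 - 2994| = 3136
3136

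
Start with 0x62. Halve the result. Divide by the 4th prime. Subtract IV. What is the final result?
Convert 0x62 (hexadecimal) → 6×16 + 2 = 98 (decimal)
Start: 98
98 ÷ 2 = 49
Convert the 4th prime (prime index) → 7 (decimal)
49 ÷ 7 = 7
Convert IV (Roman numeral) → 4 (decimal)
7 - 4 = 3
3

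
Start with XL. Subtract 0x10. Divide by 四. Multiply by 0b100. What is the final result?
Convert XL (Roman numeral) → 40 (decimal)
Start: 40
Convert 0x10 (hexadecimal) → 1×16 = 16 (decimal)
40 - 16 = 24
Convert 四 (Chinese numeral) → 4 (decimal)
24 ÷ 4 = 6
Convert 0b100 (binary) → 4 (decimal)
6 × 4 = 24
24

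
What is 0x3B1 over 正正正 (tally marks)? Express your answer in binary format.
Convert 0x3B1 (hexadecimal) → 3×256 + 11×16 + 1 = 945 (decimal)
Convert 正正正 (tally marks) → 5 + 5 + 5 = 15 (decimal)
Compute 945 ÷ 15 = 63
Convert 63 (decimal) → 63 = 32 + 16 + 8 + 4 + 2 + 1 → 0b111111 (binary)
0b111111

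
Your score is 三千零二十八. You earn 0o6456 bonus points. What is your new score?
Convert 三千零二十八 (Chinese numeral) → 3×1000 + 2×10 + 8 = 3028 (decimal)
Convert 0o6456 (octal) → 6×512 + 4×64 + 5×8 + 6 = 3374 (decimal)
Compute 3028 + 3374 = 6402
6402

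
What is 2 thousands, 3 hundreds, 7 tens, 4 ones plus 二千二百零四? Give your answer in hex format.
Convert 2 thousands, 3 hundreds, 7 tens, 4 ones (place-value notation) → 2×1000 + 3×100 + 7×10 + 4 = 2374 (decimal)
Convert 二千二百零四 (Chinese numeral) → 2×1000 + 2×100 + 4 = 2204 (decimal)
Compute 2374 + 2204 = 4578
Convert 4578 (decimal) → 4578 = 1×4096 + 1×256 + 14×16 + 2 → 0x11E2 (hexadecimal)
0x11E2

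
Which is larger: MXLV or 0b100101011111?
Convert MXLV (Roman numeral) → 1000 + 40 + 5 = 1045 (decimal)
Convert 0b100101011111 (binary) → 2048 + 256 + 64 + 16 + 8 + 4 + 2 + 1 = 2399 (decimal)
Compare 1045 vs 2399: larger = 2399
2399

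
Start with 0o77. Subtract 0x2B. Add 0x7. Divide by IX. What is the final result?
Convert 0o77 (octal) → 7×8 + 7 = 63 (decimal)
Start: 63
Convert 0x2B (hexadecimal) → 2×16 + 11 = 43 (decimal)
63 - 43 = 20
Convert 0x7 (hexadecimal) → 7 (decimal)
20 + 7 = 27
Convert IX (Roman numeral) → 9 (decimal)
27 ÷ 9 = 3
3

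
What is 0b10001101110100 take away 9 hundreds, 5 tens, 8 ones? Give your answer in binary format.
Convert 0b10001101110100 (binary) → 8192 + 512 + 256 + 64 + 32 + 16 + 4 = 9076 (decimal)
Convert 9 hundreds, 5 tens, 8 ones (place-value notation) → 9×100 + 5×10 + 8 = 958 (decimal)
Compute 9076 - 958 = 8118
Convert 8118 (decimal) → 8118 = 4096 + 2048 + 1024 + 512 + 256 + 128 + 32 + 16 + 4 + 2 → 0b1111110110110 (binary)
0b1111110110110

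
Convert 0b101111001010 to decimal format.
Convert 0b101111001010 (binary) → 2048 + 512 + 256 + 128 + 64 + 8 + 2 = 3018 (decimal)
3018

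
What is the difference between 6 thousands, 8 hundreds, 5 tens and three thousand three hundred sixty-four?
Convert 6 thousands, 8 hundreds, 5 tens (place-value notation) → 6×1000 + 8×100 + 5×10 = 6850 (decimal)
Convert three thousand three hundred sixty-four (English words) → 3×1000 + 3×100 + 64 = 3364 (decimal)
Difference: |6850 - 3364| = 3486
3486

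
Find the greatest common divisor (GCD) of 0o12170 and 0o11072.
Convert 0o12170 (octal) → 1×4096 + 2×512 + 1×64 + 7×8 = 5240 (decimal)
Convert 0o11072 (octal) → 1×4096 + 1×512 + 7×8 + 2 = 4666 (decimal)
Compute gcd(5240, 4666) = 2
2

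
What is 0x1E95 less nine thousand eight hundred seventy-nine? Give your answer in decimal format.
Convert 0x1E95 (hexadecimal) → 1×4096 + 14×256 + 9×16 + 5 = 7829 (decimal)
Convert nine thousand eight hundred seventy-nine (English words) → 9×1000 + 8×100 + 79 = 9879 (decimal)
Compute 7829 - 9879 = -2050
-2050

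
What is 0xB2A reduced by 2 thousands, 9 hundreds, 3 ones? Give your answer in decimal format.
Convert 0xB2A (hexadecimal) → 11×256 + 2×16 + 10 = 2858 (decimal)
Convert 2 thousands, 9 hundreds, 3 ones (place-value notation) → 2×1000 + 9×100 + 3 = 2903 (decimal)
Compute 2858 - 2903 = -45
-45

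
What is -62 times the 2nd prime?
Convert the 2nd prime (prime index) → 3 (decimal)
Compute -62 × 3 = -186
-186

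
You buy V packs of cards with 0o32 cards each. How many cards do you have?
Convert 0o32 (octal) → 3×8 + 2 = 26 (decimal)
Convert V (Roman numeral) → 5 (decimal)
Compute 26 × 5 = 130
130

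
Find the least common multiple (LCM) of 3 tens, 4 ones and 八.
Convert 3 tens, 4 ones (place-value notation) → 3×10 + 4 = 34 (decimal)
Convert 八 (Chinese numeral) → 8 (decimal)
Compute lcm(34, 8) = 136
136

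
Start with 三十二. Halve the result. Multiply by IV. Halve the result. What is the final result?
Convert 三十二 (Chinese numeral) → 3×10 + 2 = 32 (decimal)
Start: 32
32 ÷ 2 = 16
Convert IV (Roman numeral) → 4 (decimal)
16 × 4 = 64
64 ÷ 2 = 32
32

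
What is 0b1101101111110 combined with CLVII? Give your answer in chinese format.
Convert 0b1101101111110 (binary) → 4096 + 2048 + 512 + 256 + 64 + 32 + 16 + 8 + 4 + 2 = 7038 (decimal)
Convert CLVII (Roman numeral) → 100 + 50 + 5 + 1 + 1 = 157 (decimal)
Compute 7038 + 157 = 7195
Convert 7195 (decimal) → 7195 = 7×1000 + 1×100 + 9×10 + 5 → 七千一百九十五 (Chinese numeral)
七千一百九十五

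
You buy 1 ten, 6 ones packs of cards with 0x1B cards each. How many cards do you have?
Convert 0x1B (hexadecimal) → 1×16 + 11 = 27 (decimal)
Convert 1 ten, 6 ones (place-value notation) → 1×10 + 6 = 16 (decimal)
Compute 27 × 16 = 432
432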